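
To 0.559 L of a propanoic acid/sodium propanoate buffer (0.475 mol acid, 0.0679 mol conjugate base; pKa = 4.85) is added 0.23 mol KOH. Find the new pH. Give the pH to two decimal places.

OH- converts CH3CH2COOH to CH3CH2COO-: CH3CH2COOH → 0.245 mol, CH3CH2COO- → 0.298 mol.
pH = pKa + log([A⁻]/[HA]) = 4.85 + log(0.298/0.245) = 4.85 +0.085

pH = 4.93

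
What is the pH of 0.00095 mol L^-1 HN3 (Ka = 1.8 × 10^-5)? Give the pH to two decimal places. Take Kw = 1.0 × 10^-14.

pH = 3.91

HN3 ⇌ N3- + H+
From the ICE table, Ka = [H+]²/(0.00095 − [H+]) = 1.8 × 10^-5.
The 5% rule fails; solving [H+]² + Ka·[H+] − Ka·C₀ = 0 exactly:
[H+] = (−Ka + √(Ka² + 4·Ka·C₀))/2 = 1.22 × 10^-4 M
pH = −log[H+] = −log(1.22 × 10^-4) = 3.91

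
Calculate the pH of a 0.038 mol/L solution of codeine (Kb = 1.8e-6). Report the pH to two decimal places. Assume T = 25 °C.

C18H21NO3 + H2O ⇌ C18H22NO3+ + OH-
Kb = [OH-]²/(0.038 − [OH-]) = 1.8 × 10^-6
Assume [OH-] ≪ 0.038: [OH-] ≈ √(1.8 × 10^-6 × 0.038) = 2.62 × 10^-4 M
pOH = −log(2.62 × 10^-4) = 3.58; pH = 14.00 − 3.58 = 10.42

pH = 10.42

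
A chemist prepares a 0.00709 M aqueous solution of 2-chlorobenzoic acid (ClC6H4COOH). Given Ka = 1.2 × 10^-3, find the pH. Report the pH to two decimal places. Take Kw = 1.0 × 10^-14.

ClC6H4COOH ⇌ ClC6H4COO- + H+
Let x = [H+] at equilibrium. Ka = x²/(0.00709 − x).
Here C₀/Ka ≈ 5.91, so the small-x approximation fails. Use the quadratic:
x = (−Ka + √(Ka² + 4·Ka·C₀))/2 = 2.38 × 10^-3 M
pH = −log(2.38 × 10^-3) = 2.62

pH = 2.62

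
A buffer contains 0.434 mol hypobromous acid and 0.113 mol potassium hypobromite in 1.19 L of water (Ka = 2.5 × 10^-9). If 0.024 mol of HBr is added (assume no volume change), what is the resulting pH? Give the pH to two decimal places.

pH = 7.89

Added H+ converts OBr- to HOBr: HOBr → 0.458 mol, OBr- → 0.089 mol.
pKa = −log(2.5 × 10^-9) = 8.602
pH = pKa + log(n_OBr-/n_HOBr) = 8.602 + log(0.089/0.458) = 8.602 + (-0.711)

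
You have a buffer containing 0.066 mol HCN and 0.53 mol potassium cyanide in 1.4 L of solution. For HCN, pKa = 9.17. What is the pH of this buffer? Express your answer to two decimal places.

pH = 10.07

Using pH = pKa + log([base]/[acid]) with [base]/[acid] = 0.53/0.066:
pH = 9.17 + (+0.905) = 10.07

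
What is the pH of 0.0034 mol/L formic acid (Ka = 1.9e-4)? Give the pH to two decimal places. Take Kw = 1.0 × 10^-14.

HCOOH ⇌ HCOO- + H+
From the ICE table, Ka = [H+]²/(0.0034 − [H+]) = 1.9 × 10^-4.
Here C₀/Ka ≈ 17.9, so the small-[H+] approximation fails. Use the quadratic:
[H+] = (−Ka + √(Ka² + 4·Ka·C₀))/2 = 7.14 × 10^-4 M
pH = −log(7.14 × 10^-4) = 3.15

pH = 3.15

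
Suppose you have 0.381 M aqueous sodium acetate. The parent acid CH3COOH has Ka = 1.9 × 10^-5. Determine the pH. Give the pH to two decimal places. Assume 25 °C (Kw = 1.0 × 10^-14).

CH3COO- is the conjugate base of the weak acid CH3COOH.
Kb = Kw/Ka = 1.0×10^-14 / 1.9 × 10^-5 = 5.26 × 10^-10
Kb = x²/(0.381 − x) = 5.26 × 10^-10
Assume x ≪ 0.381: x ≈ √(5.26 × 10^-10 × 0.381) = 1.42 × 10^-5 M
pOH = 4.85, so pH = 14.00 − pOH = 9.15

pH = 9.15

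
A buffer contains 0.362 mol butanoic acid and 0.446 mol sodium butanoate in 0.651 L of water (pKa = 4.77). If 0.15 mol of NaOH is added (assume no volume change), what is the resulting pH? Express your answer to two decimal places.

pH = 5.22

OH- converts CH3(CH2)2COOH to CH3(CH2)2COO-: CH3(CH2)2COOH → 0.212 mol, CH3(CH2)2COO- → 0.596 mol.
Henderson–Hasselbalch with mole ratio 0.596/0.212: pH = 4.77 + (+0.449)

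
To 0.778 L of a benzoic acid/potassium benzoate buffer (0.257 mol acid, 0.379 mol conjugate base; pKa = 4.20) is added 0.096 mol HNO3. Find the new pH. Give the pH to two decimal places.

pH = 4.10

After neutralization: n(C6H5COOH) = 0.353 mol, n(C6H5COO-) = 0.283 mol.
pH = pKa + log([A⁻]/[HA]) = 4.20 + log(0.283/0.353) = 4.20 -0.096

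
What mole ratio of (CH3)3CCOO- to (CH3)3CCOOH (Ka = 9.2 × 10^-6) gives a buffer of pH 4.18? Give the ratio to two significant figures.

ratio = 0.14

pKa = -log(9.2 × 10^-6) = 5.036
pH = pKa + log(r) ⇒ log(r) = 4.18 − 5.036 = -0.856
r = [(CH3)3CCOO-]/[(CH3)3CCOOH] = 10^(-0.856) = 0.139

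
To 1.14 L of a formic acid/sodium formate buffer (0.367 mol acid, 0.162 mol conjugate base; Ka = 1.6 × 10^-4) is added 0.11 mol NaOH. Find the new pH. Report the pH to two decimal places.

OH- converts HCOOH to HCOO-: HCOOH → 0.257 mol, HCOO- → 0.272 mol.
pKa = −log(1.6 × 10^-4) = 3.796
pH = pKa + log([A⁻]/[HA]) = 3.796 + log(0.272/0.257) = 3.796 +0.025

pH = 3.82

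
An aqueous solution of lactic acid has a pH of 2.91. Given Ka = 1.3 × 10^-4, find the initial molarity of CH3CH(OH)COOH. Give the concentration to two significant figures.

[H+] = 10^(-2.91) = 1.23 × 10^-3 M = x
Ka = x²/(C₀ − x) ⇒ C₀ = x + x²/Ka
C₀ = 1.23 × 10^-3 + (1.23 × 10^-3)²/(1.3 × 10^-4) = 1.29 × 10^-2 M

C₀ = 1.3 × 10^-2 M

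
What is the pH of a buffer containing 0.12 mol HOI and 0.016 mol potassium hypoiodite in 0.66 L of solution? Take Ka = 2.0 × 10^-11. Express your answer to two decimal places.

pH = 9.82

pKa = −log(2.0 × 10^-11) = 10.699
Using pH = pKa + log([base]/[acid]) with [base]/[acid] = 0.016/0.12:
pH = 10.699 + (-0.875) = 9.82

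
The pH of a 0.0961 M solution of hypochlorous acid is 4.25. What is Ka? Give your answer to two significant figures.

Ka = 3.3 × 10^-8

[H+] = 10^(-4.25) = 5.62 × 10^-5 M
At equilibrium [HA] = 0.0961 − 5.62 × 10^-5 = 9.60 × 10^-2 M
Ka = [H+][A-]/[HA] = (5.62 × 10^-5)² / 9.60 × 10^-2 = 3.3 × 10^-8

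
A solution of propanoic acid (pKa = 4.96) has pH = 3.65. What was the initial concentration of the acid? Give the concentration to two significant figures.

[H+] = 10^(-3.65) = 2.24 × 10^-4 M = x
Ka = 10^(−4.96) = 1.10 × 10^-5
Ka = x²/(C₀ − x) ⇒ C₀ = x + x²/Ka
C₀ = 2.24 × 10^-4 + (2.24 × 10^-4)²/(1.10 × 10^-5) = 4.79 × 10^-3 M

C₀ = 4.8 × 10^-3 M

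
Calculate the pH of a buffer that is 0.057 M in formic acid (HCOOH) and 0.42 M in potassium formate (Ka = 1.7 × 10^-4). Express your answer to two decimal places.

pKa = −log(1.7 × 10^-4) = 3.770
Henderson–Hasselbalch: pH = pKa + log([HCOO-]/[HCOOH]) = 3.770 + log(0.42/0.057)
pH = 3.770 + (+0.867) = 4.64

pH = 4.64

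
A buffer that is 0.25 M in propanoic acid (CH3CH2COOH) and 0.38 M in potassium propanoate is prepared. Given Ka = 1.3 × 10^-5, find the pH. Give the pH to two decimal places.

pKa = −log(1.3 × 10^-5) = 4.886
Henderson–Hasselbalch: pH = pKa + log([CH3CH2COO-]/[CH3CH2COOH]) = 4.886 + log(0.38/0.25)
pH = 4.886 + (+0.182) = 5.07

pH = 5.07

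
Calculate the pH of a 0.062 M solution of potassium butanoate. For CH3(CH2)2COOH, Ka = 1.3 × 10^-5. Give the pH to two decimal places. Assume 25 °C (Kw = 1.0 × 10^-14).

CH3(CH2)2COO- is the conjugate base of the weak acid CH3(CH2)2COOH.
Kb = Kw/Ka = 1.0×10^-14 / 1.3 × 10^-5 = 7.69 × 10^-10
From the ICE table, Kb = [OH-]²/(0.062 − [OH-]) = 7.69 × 10^-10.
Neglecting [OH-] in the denominator: [OH-] = √(7.69 × 10^-10 × 0.062) = 6.90 × 10^-6 M
([OH-]/C₀ = 0.011% < 5%, so the approximation holds.)
pOH = −log(6.90 × 10^-6) = 5.16; pH = 14.00 − 5.16 = 8.84

pH = 8.84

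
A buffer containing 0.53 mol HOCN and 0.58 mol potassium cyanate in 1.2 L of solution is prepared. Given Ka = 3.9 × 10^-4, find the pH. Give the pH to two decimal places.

pKa = −log(3.9 × 10^-4) = 3.409
Using pH = pKa + log([base]/[acid]) with [base]/[acid] = 0.58/0.53:
pH = 3.409 + (+0.039) = 3.45

pH = 3.45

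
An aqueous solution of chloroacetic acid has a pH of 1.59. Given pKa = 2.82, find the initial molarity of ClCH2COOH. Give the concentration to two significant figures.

C₀ = 4.6 × 10^-1 M

[H+] = 10^(-1.59) = 2.57 × 10^-2 M = x
Ka = 10^(−2.82) = 1.51 × 10^-3
Ka = x²/(C₀ − x) ⇒ C₀ = x + x²/Ka
C₀ = 2.57 × 10^-2 + (2.57 × 10^-2)²/(1.51 × 10^-3) = 4.63 × 10^-1 M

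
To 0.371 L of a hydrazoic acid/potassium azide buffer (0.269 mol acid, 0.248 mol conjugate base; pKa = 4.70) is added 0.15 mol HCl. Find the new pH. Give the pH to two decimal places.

Added H+ converts N3- to HN3: HN3 → 0.419 mol, N3- → 0.098 mol.
Henderson–Hasselbalch with mole ratio 0.098/0.419: pH = 4.70 + (-0.631)

pH = 4.07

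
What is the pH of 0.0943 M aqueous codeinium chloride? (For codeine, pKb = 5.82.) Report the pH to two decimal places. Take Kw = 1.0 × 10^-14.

C18H22NO3+ is the conjugate acid of the weak base C18H21NO3.
Kb = 10^(−5.82) = 1.51 × 10^-6
Ka = Kw/Kb = 1.0×10^-14 / 1.51 × 10^-6 = 6.62 × 10^-9
From the ICE table, Ka = x²/(0.0943 − x) = 6.62 × 10^-9.
Since Ka ≪ C₀, x ≈ √(Ka·C₀) = 2.50 × 10^-5 M.
Check: 0.026% ionized — well under 5%, approximation valid.
pH = −log[H+] = −log(2.50 × 10^-5) = 4.60

pH = 4.60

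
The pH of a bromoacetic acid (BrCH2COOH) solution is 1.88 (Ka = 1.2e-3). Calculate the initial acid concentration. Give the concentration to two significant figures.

[H+] = 10^(-1.88) = 1.32 × 10^-2 M = x
Ka = x²/(C₀ − x) ⇒ C₀ = x + x²/Ka
C₀ = 1.32 × 10^-2 + (1.32 × 10^-2)²/(1.2 × 10^-3) = 1.58 × 10^-1 M

C₀ = 1.6 × 10^-1 M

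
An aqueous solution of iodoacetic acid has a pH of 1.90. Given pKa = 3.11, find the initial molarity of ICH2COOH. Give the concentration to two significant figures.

[H+] = 10^(-1.90) = 1.26 × 10^-2 M = x
Ka = 10^(−3.11) = 7.76 × 10^-4
Ka = x²/(C₀ − x) ⇒ C₀ = x + x²/Ka
C₀ = 1.26 × 10^-2 + (1.26 × 10^-2)²/(7.76 × 10^-4) = 2.17 × 10^-1 M

C₀ = 2.2 × 10^-1 M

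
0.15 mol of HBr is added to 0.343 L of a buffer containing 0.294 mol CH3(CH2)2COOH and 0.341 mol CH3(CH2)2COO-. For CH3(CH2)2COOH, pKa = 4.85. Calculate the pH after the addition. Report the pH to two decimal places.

After neutralization: n(CH3(CH2)2COOH) = 0.444 mol, n(CH3(CH2)2COO-) = 0.191 mol.
pH = pKa + log([A⁻]/[HA]) = 4.85 + log(0.191/0.444) = 4.85 -0.366

pH = 4.48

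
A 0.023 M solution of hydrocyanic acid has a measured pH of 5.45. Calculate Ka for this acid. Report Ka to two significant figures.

Ka = 5.5 × 10^-10

[H+] = 10^(-5.45) = 3.55 × 10^-6 M
At equilibrium [HA] = 0.023 − 3.55 × 10^-6 = 2.30 × 10^-2 M
Ka = [H+][A-]/[HA] = (3.55 × 10^-6)² / 2.30 × 10^-2 = 5.5 × 10^-10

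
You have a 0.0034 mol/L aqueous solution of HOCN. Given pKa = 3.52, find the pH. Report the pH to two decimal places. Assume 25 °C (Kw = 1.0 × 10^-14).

HOCN ⇌ OCN- + H+
Ka = 10^(−3.52) = 3.02 × 10^-4
Let x = [H+] at equilibrium. Ka = x²/(0.0034 − x).
Here C₀/Ka ≈ 11.3, so the small-x approximation fails. Use the quadratic:
x = (−Ka + √(Ka² + 4·Ka·C₀))/2 = 8.74 × 10^-4 M
pH = −log(8.74 × 10^-4) = 3.06

pH = 3.06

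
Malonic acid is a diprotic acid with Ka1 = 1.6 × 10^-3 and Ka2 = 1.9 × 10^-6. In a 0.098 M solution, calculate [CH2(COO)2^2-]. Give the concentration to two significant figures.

1.9 × 10^-6 M

First ionization gives [H+] ≈ [CH2(COOH)COO-] = 1.17 × 10^-2 M.
Second step: Ka2 = [H+][CH2(COO)2^2-]/[CH2(COOH)COO-] ≈ [CH2(COO)2^2-] (since [H+] ≈ [CH2(COOH)COO-]).
So [CH2(COO)2^2-] ≈ Ka2.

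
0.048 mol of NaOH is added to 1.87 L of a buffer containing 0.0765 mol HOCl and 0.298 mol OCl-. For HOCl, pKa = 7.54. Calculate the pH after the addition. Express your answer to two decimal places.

pH = 8.62

After neutralization: n(HOCl) = 0.0285 mol, n(OCl-) = 0.346 mol.
Henderson–Hasselbalch with mole ratio 0.346/0.0285: pH = 7.54 + (+1.084)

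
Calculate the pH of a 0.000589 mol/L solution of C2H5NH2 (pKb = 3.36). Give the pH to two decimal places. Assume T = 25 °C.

pH = 10.52

C2H5NH2 + H2O ⇌ C2H5NH3+ + OH-
Kb = 10^(−3.36) = 4.37 × 10^-4
From the ICE table, Kb = [OH-]²/(0.000589 − [OH-]) = 4.37 × 10^-4.
Here C₀/Kb ≈ 1.35, so the small-[OH-] approximation fails. Use the quadratic:
[OH-] = [−0.000437 + √(0.000437² + 1.03e-06)]/2 = 3.34 × 10^-4 M
pOH = −log(3.34 × 10^-4) = 3.48; pH = 14.00 − 3.48 = 10.52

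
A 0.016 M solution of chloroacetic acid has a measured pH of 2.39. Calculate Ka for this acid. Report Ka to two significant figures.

Ka = 1.4 × 10^-3

[H+] = 10^(-2.39) = 4.07 × 10^-3 M
At equilibrium [HA] = 0.016 − 4.07 × 10^-3 = 1.19 × 10^-2 M
Ka = [H+][A-]/[HA] = (4.07 × 10^-3)² / 1.19 × 10^-2 = 1.4 × 10^-3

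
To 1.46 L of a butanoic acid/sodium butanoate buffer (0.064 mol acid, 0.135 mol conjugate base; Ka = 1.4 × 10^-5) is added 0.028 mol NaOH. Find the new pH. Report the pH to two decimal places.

OH- converts CH3(CH2)2COOH to CH3(CH2)2COO-: CH3(CH2)2COOH → 0.036 mol, CH3(CH2)2COO- → 0.163 mol.
pKa = −log(1.4 × 10^-5) = 4.854
pH = pKa + log([A⁻]/[HA]) = 4.854 + log(0.163/0.036) = 4.854 +0.656

pH = 5.51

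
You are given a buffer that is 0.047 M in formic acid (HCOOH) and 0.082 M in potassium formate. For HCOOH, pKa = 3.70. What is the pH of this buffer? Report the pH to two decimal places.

pH = 3.94

pH = pKa + log([A⁻]/[HA]) = 3.70 + log(0.082/0.047)
pH = 3.70 + (+0.242) = 3.94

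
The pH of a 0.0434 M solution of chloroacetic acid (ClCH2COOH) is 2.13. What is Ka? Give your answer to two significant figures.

[H+] = 10^(-2.13) = 7.41 × 10^-3 M
At equilibrium [HA] = 0.0434 − 7.41 × 10^-3 = 3.60 × 10^-2 M
Ka = [H+][A-]/[HA] = (7.41 × 10^-3)² / 3.60 × 10^-2 = 1.5 × 10^-3

Ka = 1.5 × 10^-3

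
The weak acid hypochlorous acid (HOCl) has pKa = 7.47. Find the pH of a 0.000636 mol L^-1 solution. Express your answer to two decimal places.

HOCl ⇌ OCl- + H+
Ka = 10^(−7.47) = 3.39 × 10^-8
From the ICE table, Ka = x²/(0.000636 − x) = 3.39 × 10^-8.
Since Ka ≪ C₀, x ≈ √(Ka·C₀) = 4.64 × 10^-6 M.
Check: 0.73% ionized — well under 5%, approximation valid.
pH = −log(4.64 × 10^-6) = 5.33

pH = 5.33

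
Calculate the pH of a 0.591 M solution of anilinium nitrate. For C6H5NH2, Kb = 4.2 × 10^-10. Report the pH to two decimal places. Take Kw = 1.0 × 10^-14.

C6H5NH3+ is the conjugate acid of the weak base C6H5NH2.
Ka = Kw/Kb = 1.0×10^-14 / 4.2 × 10^-10 = 2.38 × 10^-5
Ka = x²/(0.591 − x) = 2.38 × 10^-5
Since Ka ≪ C₀, x ≈ √(Ka·C₀) = 3.75 × 10^-3 M.
Check: 0.63% ionized — well under 5%, approximation valid.
pH = −log(3.75 × 10^-3) = 2.43

pH = 2.43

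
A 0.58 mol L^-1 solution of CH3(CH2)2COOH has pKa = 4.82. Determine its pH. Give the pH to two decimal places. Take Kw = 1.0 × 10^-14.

CH3(CH2)2COOH ⇌ CH3(CH2)2COO- + H+
Ka = 10^(−4.82) = 1.51 × 10^-5
Let x = [H+] at equilibrium. Ka = x²/(0.58 − x).
Since Ka ≪ C₀, x ≈ √(Ka·C₀) = 2.96 × 10^-3 M.
Check: 0.51% ionized — well under 5%, approximation valid.
pH = −log[H+] = −log(2.96 × 10^-3) = 2.53

pH = 2.53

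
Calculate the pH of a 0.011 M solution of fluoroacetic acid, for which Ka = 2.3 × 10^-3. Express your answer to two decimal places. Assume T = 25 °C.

pH = 2.40

FCH2COOH ⇌ FCH2COO- + H+
From the ICE table, Ka = [H+]²/(0.011 − [H+]) = 2.3 × 10^-3.
Here C₀/Ka ≈ 4.78, so the small-[H+] approximation fails. Use the quadratic:
[H+] = [−0.0023 + √(0.0023² + 0.000101)]/2 = 4.01 × 10^-3 M
pH = −log(4.01 × 10^-3) = 2.40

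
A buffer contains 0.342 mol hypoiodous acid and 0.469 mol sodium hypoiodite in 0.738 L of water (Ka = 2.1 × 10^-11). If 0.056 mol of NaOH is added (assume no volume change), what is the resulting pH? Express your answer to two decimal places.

pH = 10.94

OH- converts HOI to OI-: HOI → 0.286 mol, OI- → 0.525 mol.
pKa = −log(2.1 × 10^-11) = 10.678
pH = pKa + log(n_OI-/n_HOI) = 10.678 + log(0.525/0.286) = 10.678 + (+0.264)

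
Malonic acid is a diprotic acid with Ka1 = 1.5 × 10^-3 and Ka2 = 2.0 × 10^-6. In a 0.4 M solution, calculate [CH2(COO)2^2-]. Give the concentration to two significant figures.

2.0 × 10^-6 M

First ionization gives [H+] ≈ [CH2(COOH)COO-] = 2.38 × 10^-2 M.
Second step: Ka2 = [H+][CH2(COO)2^2-]/[CH2(COOH)COO-] ≈ [CH2(COO)2^2-] (since [H+] ≈ [CH2(COOH)COO-]).
So [CH2(COO)2^2-] ≈ Ka2.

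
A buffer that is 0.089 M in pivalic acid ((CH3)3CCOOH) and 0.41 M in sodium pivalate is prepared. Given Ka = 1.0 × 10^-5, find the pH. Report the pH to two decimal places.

pH = 5.66

pKa = −log(1.0 × 10^-5) = 5.000
pH = pKa + log([A⁻]/[HA]) = 5.000 + log(0.41/0.089)
pH = 5.000 + (+0.663) = 5.66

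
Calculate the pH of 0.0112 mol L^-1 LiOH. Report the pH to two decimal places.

pH = 12.05

LiOH is a strong base; [OH-] = 0.0112 M.
pOH = -log(0.0112) = 1.95
pH = 14.00 - 1.95 = 12.05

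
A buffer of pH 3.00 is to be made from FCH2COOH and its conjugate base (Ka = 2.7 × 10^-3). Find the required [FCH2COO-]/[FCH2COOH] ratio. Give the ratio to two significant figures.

pKa = -log(2.7 × 10^-3) = 2.569
pH = pKa + log(r) ⇒ log(r) = 3.00 − 2.569 = +0.431
r = [FCH2COO-]/[FCH2COOH] = 10^(+0.431) = 2.7

ratio = 2.7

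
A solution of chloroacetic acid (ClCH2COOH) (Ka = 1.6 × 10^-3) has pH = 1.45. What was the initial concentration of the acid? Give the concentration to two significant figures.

C₀ = 8.2 × 10^-1 M

[H+] = 10^(-1.45) = 3.55 × 10^-2 M = x
Ka = x²/(C₀ − x) ⇒ C₀ = x + x²/Ka
C₀ = 3.55 × 10^-2 + (3.55 × 10^-2)²/(1.6 × 10^-3) = 8.23 × 10^-1 M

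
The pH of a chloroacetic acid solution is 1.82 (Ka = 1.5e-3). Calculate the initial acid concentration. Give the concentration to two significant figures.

C₀ = 1.7 × 10^-1 M

[H+] = 10^(-1.82) = 1.51 × 10^-2 M = x
Ka = x²/(C₀ − x) ⇒ C₀ = x + x²/Ka
C₀ = 1.51 × 10^-2 + (1.51 × 10^-2)²/(1.5 × 10^-3) = 1.67 × 10^-1 M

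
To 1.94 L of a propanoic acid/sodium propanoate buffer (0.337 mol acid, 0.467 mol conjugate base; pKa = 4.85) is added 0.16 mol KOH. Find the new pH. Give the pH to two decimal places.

After neutralization: n(CH3CH2COOH) = 0.177 mol, n(CH3CH2COO-) = 0.627 mol.
Henderson–Hasselbalch with mole ratio 0.627/0.177: pH = 4.85 + (+0.549)

pH = 5.40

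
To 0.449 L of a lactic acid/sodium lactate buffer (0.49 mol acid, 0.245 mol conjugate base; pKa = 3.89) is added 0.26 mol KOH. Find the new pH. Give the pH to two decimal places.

After neutralization: n(CH3CH(OH)COOH) = 0.23 mol, n(CH3CH(OH)COO-) = 0.505 mol.
pH = pKa + log(n_CH3CH(OH)COO-/n_CH3CH(OH)COOH) = 3.89 + log(0.505/0.23) = 3.89 + (+0.342)

pH = 4.23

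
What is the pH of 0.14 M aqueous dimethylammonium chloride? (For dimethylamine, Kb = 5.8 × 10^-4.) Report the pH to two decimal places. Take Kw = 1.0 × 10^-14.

pH = 5.81

(CH3)2NH2+ is the conjugate acid of the weak base (CH3)2NH.
Ka = Kw/Kb = 1.0×10^-14 / 5.8 × 10^-4 = 1.72 × 10^-11
From the ICE table, Ka = [H+]²/(0.14 − [H+]) = 1.72 × 10^-11.
Neglecting [H+] in the denominator: [H+] = √(1.72 × 10^-11 × 0.14) = 1.55 × 10^-6 M
pH = −log(1.55 × 10^-6) = 5.81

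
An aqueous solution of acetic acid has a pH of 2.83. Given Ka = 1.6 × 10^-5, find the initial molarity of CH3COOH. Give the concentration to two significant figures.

C₀ = 1.4 × 10^-1 M

[H+] = 10^(-2.83) = 1.48 × 10^-3 M = x
Ka = x²/(C₀ − x) ⇒ C₀ = x + x²/Ka
C₀ = 1.48 × 10^-3 + (1.48 × 10^-3)²/(1.6 × 10^-5) = 1.38 × 10^-1 M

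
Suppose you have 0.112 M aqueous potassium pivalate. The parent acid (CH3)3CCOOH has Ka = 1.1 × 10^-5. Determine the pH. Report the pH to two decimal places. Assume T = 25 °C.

pH = 9.00

(CH3)3CCOO- is the conjugate base of the weak acid (CH3)3CCOOH.
Kb = Kw/Ka = 1.0×10^-14 / 1.1 × 10^-5 = 9.09 × 10^-10
From the ICE table, Kb = x²/(0.112 − x) = 9.09 × 10^-10.
Since Kb ≪ C₀, x ≈ √(Kb·C₀) = 1.01 × 10^-5 M.
pOH = 5.00, so pH = 14.00 − pOH = 9.00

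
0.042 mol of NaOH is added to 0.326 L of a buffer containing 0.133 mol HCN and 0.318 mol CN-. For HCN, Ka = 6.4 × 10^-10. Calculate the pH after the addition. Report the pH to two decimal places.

pH = 9.79

After neutralization: n(HCN) = 0.091 mol, n(CN-) = 0.36 mol.
pKa = −log(6.4 × 10^-10) = 9.194
pH = pKa + log([A⁻]/[HA]) = 9.194 + log(0.36/0.091) = 9.194 +0.597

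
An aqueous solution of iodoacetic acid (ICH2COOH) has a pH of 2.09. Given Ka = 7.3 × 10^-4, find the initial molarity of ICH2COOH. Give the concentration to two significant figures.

C₀ = 9.9 × 10^-2 M

[H+] = 10^(-2.09) = 8.13 × 10^-3 M = x
Ka = x²/(C₀ − x) ⇒ C₀ = x + x²/Ka
C₀ = 8.13 × 10^-3 + (8.13 × 10^-3)²/(7.3 × 10^-4) = 9.87 × 10^-2 M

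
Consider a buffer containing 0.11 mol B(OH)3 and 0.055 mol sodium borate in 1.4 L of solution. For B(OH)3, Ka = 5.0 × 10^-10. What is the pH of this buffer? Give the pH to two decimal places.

pH = 9.00

pKa = −log(5.0 × 10^-10) = 9.301
pH = pKa + log([A⁻]/[HA]) = 9.301 + log(0.055/0.11)
pH = 9.301 + (-0.301) = 9.00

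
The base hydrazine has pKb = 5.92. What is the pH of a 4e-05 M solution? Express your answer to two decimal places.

N2H4 + H2O ⇌ N2H5+ + OH-
Kb = 10^(−5.92) = 1.20 × 10^-6
From the ICE table, Kb = x²/(4e-05 − x) = 1.20 × 10^-6.
Here C₀/Kb ≈ 33.3, so the small-x approximation fails. Use the quadratic:
x = (−Kb + √(Kb² + 4·Kb·C₀))/2 = 6.35 × 10^-6 M
pOH = −log(6.35 × 10^-6) = 5.20; pH = 14.00 − 5.20 = 8.80

pH = 8.80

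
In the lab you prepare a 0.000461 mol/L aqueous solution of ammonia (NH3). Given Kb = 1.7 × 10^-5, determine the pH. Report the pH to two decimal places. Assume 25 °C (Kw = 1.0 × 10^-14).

NH3 + H2O ⇌ NH4+ + OH-
Kb = [OH-]²/(0.000461 − [OH-]) = 1.7 × 10^-5
[OH-] is not negligible relative to C₀; solve [OH-]² + 1.7e-05·[OH-] − 7.84e-09 = 0.
[OH-] = [−1.7e-05 + √(1.7e-05² + 3.13e-08)]/2 = 8.04 × 10^-5 M
pOH = 4.09, so pH = 14.00 − pOH = 9.91

pH = 9.91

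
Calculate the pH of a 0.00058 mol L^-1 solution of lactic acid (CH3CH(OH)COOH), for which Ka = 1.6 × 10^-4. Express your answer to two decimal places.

pH = 3.63

CH3CH(OH)COOH ⇌ CH3CH(OH)COO- + H+
From the ICE table, Ka = [H+]²/(0.00058 − [H+]) = 1.6 × 10^-4.
The 5% rule fails; solving [H+]² + Ka·[H+] − Ka·C₀ = 0 exactly:
[H+] = [−0.00016 + √(0.00016² + 3.71e-07)]/2 = 2.35 × 10^-4 M
pH = −log[H+] = −log(2.35 × 10^-4) = 3.63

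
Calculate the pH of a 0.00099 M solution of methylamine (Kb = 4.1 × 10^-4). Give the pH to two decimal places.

CH3NH2 + H2O ⇌ CH3NH3+ + OH-
From the ICE table, Kb = [OH-]²/(0.00099 − [OH-]) = 4.1 × 10^-4.
Here C₀/Kb ≈ 2.41, so the small-[OH-] approximation fails. Use the quadratic:
[OH-] = (−Kb + √(Kb² + 4·Kb·C₀))/2 = 4.64 × 10^-4 M
pOH = −log(4.64 × 10^-4) = 3.33; pH = 14.00 − 3.33 = 10.67

pH = 10.67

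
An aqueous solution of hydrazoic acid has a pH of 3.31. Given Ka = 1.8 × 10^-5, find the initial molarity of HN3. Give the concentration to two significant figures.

C₀ = 1.4 × 10^-2 M

[H+] = 10^(-3.31) = 4.90 × 10^-4 M = x
Ka = x²/(C₀ − x) ⇒ C₀ = x + x²/Ka
C₀ = 4.90 × 10^-4 + (4.90 × 10^-4)²/(1.8 × 10^-5) = 1.38 × 10^-2 M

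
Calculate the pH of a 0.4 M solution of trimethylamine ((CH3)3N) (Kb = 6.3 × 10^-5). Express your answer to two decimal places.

pH = 11.70

(CH3)3N + H2O ⇌ (CH3)3NH+ + OH-
Let x = [OH-] at equilibrium. Kb = x²/(0.4 − x).
Since Kb ≪ C₀, x ≈ √(Kb·C₀) = 5.02 × 10^-3 M.
pOH = −log(5.02 × 10^-3) = 2.30; pH = 14.00 − 2.30 = 11.70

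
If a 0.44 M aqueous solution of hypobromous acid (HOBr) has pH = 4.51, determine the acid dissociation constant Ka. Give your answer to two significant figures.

[H+] = 10^(-4.51) = 3.09 × 10^-5 M
At equilibrium [HA] = 0.44 − 3.09 × 10^-5 = 4.40 × 10^-1 M
Ka = [H+][A-]/[HA] = (3.09 × 10^-5)² / 4.40 × 10^-1 = 2.2 × 10^-9

Ka = 2.2 × 10^-9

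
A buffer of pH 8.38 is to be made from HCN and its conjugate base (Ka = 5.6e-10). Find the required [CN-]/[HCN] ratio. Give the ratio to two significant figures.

pKa = -log(5.6 × 10^-10) = 9.252
pH = pKa + log(r) ⇒ log(r) = 8.38 − 9.252 = -0.872
r = [CN-]/[HCN] = 10^(-0.872) = 0.134

ratio = 0.13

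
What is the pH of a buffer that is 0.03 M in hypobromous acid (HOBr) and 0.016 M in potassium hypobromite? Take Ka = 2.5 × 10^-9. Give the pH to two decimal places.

pKa = −log(2.5 × 10^-9) = 8.602
Using pH = pKa + log([base]/[acid]) with [base]/[acid] = 0.016/0.03:
pH = 8.602 + (-0.273) = 8.33

pH = 8.33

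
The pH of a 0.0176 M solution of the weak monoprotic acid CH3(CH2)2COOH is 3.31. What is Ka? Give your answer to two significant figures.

Ka = 1.4 × 10^-5

[H+] = 10^(-3.31) = 4.90 × 10^-4 M
At equilibrium [HA] = 0.0176 − 4.90 × 10^-4 = 1.71 × 10^-2 M
Ka = [H+][A-]/[HA] = (4.90 × 10^-4)² / 1.71 × 10^-2 = 1.4 × 10^-5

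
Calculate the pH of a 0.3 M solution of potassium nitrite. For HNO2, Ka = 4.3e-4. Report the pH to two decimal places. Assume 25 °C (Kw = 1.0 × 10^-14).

pH = 8.42

NO2- is the conjugate base of the weak acid HNO2.
Kb = Kw/Ka = 1.0×10^-14 / 4.3 × 10^-4 = 2.33 × 10^-11
From the ICE table, Kb = [OH-]²/(0.3 − [OH-]) = 2.33 × 10^-11.
Assume [OH-] ≪ 0.3: [OH-] ≈ √(2.33 × 10^-11 × 0.3) = 2.64 × 10^-6 M
Check: 0.00088% ionized — well under 5%, approximation valid.
pOH = 5.58, so pH = 14.00 − pOH = 8.42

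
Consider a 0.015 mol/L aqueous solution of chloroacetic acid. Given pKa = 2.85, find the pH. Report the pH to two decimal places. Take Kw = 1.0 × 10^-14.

ClCH2COOH ⇌ ClCH2COO- + H+
Ka = 10^(−2.85) = 1.41 × 10^-3
Ka = [H+]²/(0.015 − [H+]) = 1.41 × 10^-3
Here C₀/Ka ≈ 10.6, so the small-[H+] approximation fails. Use the quadratic:
[H+] = [−0.00141 + √(0.00141² + 8.46e-05)]/2 = 3.95 × 10^-3 M
pH = −log(3.95 × 10^-3) = 2.40

pH = 2.40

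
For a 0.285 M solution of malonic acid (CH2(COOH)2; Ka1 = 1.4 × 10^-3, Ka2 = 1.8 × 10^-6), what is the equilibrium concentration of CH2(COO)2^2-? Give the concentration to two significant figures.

First ionization gives [H+] ≈ [CH2(COOH)COO-] = 1.93 × 10^-2 M.
Second step: Ka2 = [H+][CH2(COO)2^2-]/[CH2(COOH)COO-] ≈ [CH2(COO)2^2-] (since [H+] ≈ [CH2(COOH)COO-]).
So [CH2(COO)2^2-] ≈ Ka2.

1.8 × 10^-6 M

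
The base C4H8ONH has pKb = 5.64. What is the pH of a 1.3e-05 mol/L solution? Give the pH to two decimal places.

C4H8ONH + H2O ⇌ C4H8ONH2+ + OH-
Kb = 10^(−5.64) = 2.29 × 10^-6
From the ICE table, Kb = [OH-]²/(1.3e-05 − [OH-]) = 2.29 × 10^-6.
Here C₀/Kb ≈ 5.68, so the small-[OH-] approximation fails. Use the quadratic:
[OH-] = [−2.29e-06 + √(2.29e-06² + 1.19e-10)]/2 = 4.43 × 10^-6 M
pOH = −log(4.43 × 10^-6) = 5.35; pH = 14.00 − 5.35 = 8.65

pH = 8.65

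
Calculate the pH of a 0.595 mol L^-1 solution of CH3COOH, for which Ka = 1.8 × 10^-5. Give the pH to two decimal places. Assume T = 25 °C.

CH3COOH ⇌ CH3COO- + H+
Ka = [H+]²/(0.595 − [H+]) = 1.8 × 10^-5
Since Ka ≪ C₀, [H+] ≈ √(Ka·C₀) = 3.27 × 10^-3 M.
Check: 0.55% ionized — well under 5%, approximation valid.
pH = −log[H+] = −log(3.27 × 10^-3) = 2.49

pH = 2.49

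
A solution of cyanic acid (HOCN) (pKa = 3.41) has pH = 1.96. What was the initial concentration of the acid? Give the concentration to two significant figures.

[H+] = 10^(-1.96) = 1.10 × 10^-2 M = x
Ka = 10^(−3.41) = 3.89 × 10^-4
Ka = x²/(C₀ − x) ⇒ C₀ = x + x²/Ka
C₀ = 1.10 × 10^-2 + (1.10 × 10^-2)²/(3.89 × 10^-4) = 3.22 × 10^-1 M

C₀ = 3.2 × 10^-1 M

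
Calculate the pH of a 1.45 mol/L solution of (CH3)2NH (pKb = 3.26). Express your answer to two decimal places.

pH = 12.45

(CH3)2NH + H2O ⇌ (CH3)2NH2+ + OH-
Kb = 10^(−3.26) = 5.50 × 10^-4
From the ICE table, Kb = x²/(1.45 − x) = 5.50 × 10^-4.
Neglecting x in the denominator: x = √(5.50 × 10^-4 × 1.45) = 2.82 × 10^-2 M
(x/C₀ = 1.9% < 5%, so the approximation holds.)
pOH = 1.55, so pH = 14.00 − pOH = 12.45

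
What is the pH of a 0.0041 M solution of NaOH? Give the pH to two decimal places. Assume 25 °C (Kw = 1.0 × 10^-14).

NaOH is a strong base; [OH-] = 0.0041 M.
pOH = -log(0.0041) = 2.39
pH = 14.00 - 2.39 = 11.61

pH = 11.61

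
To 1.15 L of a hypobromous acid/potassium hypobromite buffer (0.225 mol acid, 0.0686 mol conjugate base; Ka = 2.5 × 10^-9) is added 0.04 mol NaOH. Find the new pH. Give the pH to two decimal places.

pH = 8.37

OH- converts HOBr to OBr-: HOBr → 0.185 mol, OBr- → 0.109 mol.
pKa = −log(2.5 × 10^-9) = 8.602
pH = pKa + log([A⁻]/[HA]) = 8.602 + log(0.109/0.185) = 8.602 -0.230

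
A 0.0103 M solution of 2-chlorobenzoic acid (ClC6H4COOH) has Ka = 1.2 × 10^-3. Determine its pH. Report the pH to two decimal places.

ClC6H4COOH ⇌ ClC6H4COO- + H+
Ka = [H+]²/(0.0103 − [H+]) = 1.2 × 10^-3
The 5% rule fails; solving [H+]² + Ka·[H+] − Ka·C₀ = 0 exactly:
[H+] = (−Ka + √(Ka² + 4·Ka·C₀))/2 = 2.97 × 10^-3 M
pH = −log[H+] = −log(2.97 × 10^-3) = 2.53

pH = 2.53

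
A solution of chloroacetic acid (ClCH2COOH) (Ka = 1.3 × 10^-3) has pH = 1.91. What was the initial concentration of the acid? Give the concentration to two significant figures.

C₀ = 1.3 × 10^-1 M

[H+] = 10^(-1.91) = 1.23 × 10^-2 M = x
Ka = x²/(C₀ − x) ⇒ C₀ = x + x²/Ka
C₀ = 1.23 × 10^-2 + (1.23 × 10^-2)²/(1.3 × 10^-3) = 1.29 × 10^-1 M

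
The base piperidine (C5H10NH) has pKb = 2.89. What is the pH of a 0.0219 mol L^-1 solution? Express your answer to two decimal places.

pH = 11.67

C5H10NH + H2O ⇌ C5H10NH2+ + OH-
Kb = 10^(−2.89) = 1.29 × 10^-3
From the ICE table, Kb = [OH-]²/(0.0219 − [OH-]) = 1.29 × 10^-3.
The 5% rule fails; solving [OH-]² + Kb·[OH-] − Kb·C₀ = 0 exactly:
[OH-] = [−0.00129 + √(0.00129² + 0.000113)]/2 = 4.71 × 10^-3 M
pOH = −log(4.71 × 10^-3) = 2.33; pH = 14.00 − 2.33 = 11.67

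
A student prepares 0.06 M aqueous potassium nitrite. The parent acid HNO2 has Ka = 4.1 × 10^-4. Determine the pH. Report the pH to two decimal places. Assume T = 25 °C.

pH = 8.08

NO2- is the conjugate base of the weak acid HNO2.
Kb = Kw/Ka = 1.0×10^-14 / 4.1 × 10^-4 = 2.44 × 10^-11
Kb = [OH-]²/(0.06 − [OH-]) = 2.44 × 10^-11
Since Kb ≪ C₀, [OH-] ≈ √(Kb·C₀) = 1.21 × 10^-6 M.
pOH = −log(1.21 × 10^-6) = 5.92; pH = 14.00 − 5.92 = 8.08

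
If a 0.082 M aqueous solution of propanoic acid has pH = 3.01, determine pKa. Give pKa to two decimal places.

pKa = 4.93

[H+] = 10^(-3.01) = 9.77 × 10^-4 M
At equilibrium [HA] = 0.082 − 9.77 × 10^-4 = 8.10 × 10^-2 M
Ka = [H+][A-]/[HA] = (9.77 × 10^-4)² / 8.10 × 10^-2 = 1.18 × 10^-5
pKa = -log(1.18 × 10^-5) = 4.93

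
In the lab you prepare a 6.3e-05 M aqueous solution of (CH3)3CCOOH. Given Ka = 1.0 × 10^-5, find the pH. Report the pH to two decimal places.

(CH3)3CCOOH ⇌ (CH3)3CCOO- + H+
From the ICE table, Ka = x²/(6.3e-05 − x) = 1.0 × 10^-5.
The 5% rule fails; solving x² + Ka·x − Ka·C₀ = 0 exactly:
x = [−1e-05 + √(1e-05² + 2.52e-09)]/2 = 2.06 × 10^-5 M
pH = −log(2.06 × 10^-5) = 4.69

pH = 4.69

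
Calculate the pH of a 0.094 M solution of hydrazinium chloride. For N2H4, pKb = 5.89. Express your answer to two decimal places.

pH = 4.57

N2H5+ is the conjugate acid of the weak base N2H4.
Kb = 10^(−5.89) = 1.29 × 10^-6
Ka = Kw/Kb = 1.0×10^-14 / 1.29 × 10^-6 = 7.75 × 10^-9
From the ICE table, Ka = x²/(0.094 − x) = 7.75 × 10^-9.
Neglecting x in the denominator: x = √(7.75 × 10^-9 × 0.094) = 2.70 × 10^-5 M
pH = −log(2.70 × 10^-5) = 4.57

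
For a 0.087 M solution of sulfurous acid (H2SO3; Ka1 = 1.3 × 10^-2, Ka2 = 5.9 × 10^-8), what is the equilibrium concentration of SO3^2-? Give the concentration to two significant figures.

5.9 × 10^-8 M

First ionization gives [H+] ≈ [HSO3-] = 2.78 × 10^-2 M.
Second step: Ka2 = [H+][SO3^2-]/[HSO3-] ≈ [SO3^2-] (since [H+] ≈ [HSO3-]).
So [SO3^2-] ≈ Ka2.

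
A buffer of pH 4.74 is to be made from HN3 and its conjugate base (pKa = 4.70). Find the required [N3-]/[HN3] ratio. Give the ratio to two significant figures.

pH = pKa + log(r) ⇒ log(r) = 4.74 − 4.70 = +0.04
r = [N3-]/[HN3] = 10^(+0.04) = 1.1

ratio = 1.1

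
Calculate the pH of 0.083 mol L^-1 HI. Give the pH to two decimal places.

pH = 1.08

HI is a strong acid and dissociates completely, so [H+] = 0.083 M.
pH = -log(0.083) = 1.08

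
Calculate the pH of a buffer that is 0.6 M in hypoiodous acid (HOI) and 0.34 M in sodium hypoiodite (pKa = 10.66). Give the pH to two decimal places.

pH = pKa + log([A⁻]/[HA]) = 10.66 + log(0.34/0.6)
pH = 10.66 + (-0.247) = 10.41

pH = 10.41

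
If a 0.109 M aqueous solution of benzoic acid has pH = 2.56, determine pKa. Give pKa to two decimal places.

[H+] = 10^(-2.56) = 2.75 × 10^-3 M
At equilibrium [HA] = 0.109 − 2.75 × 10^-3 = 1.06 × 10^-1 M
Ka = [H+][A-]/[HA] = (2.75 × 10^-3)² / 1.06 × 10^-1 = 7.13 × 10^-5
pKa = -log(7.13 × 10^-5) = 4.15

pKa = 4.15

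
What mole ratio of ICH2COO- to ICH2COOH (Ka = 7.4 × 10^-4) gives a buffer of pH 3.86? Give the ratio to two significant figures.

ratio = 5.4

pKa = -log(7.4 × 10^-4) = 3.131
pH = pKa + log(r) ⇒ log(r) = 3.86 − 3.131 = +0.729
r = [ICH2COO-]/[ICH2COOH] = 10^(+0.729) = 5.36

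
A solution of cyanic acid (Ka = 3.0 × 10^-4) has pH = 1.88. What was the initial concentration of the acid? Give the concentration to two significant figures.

C₀ = 5.9 × 10^-1 M

[H+] = 10^(-1.88) = 1.32 × 10^-2 M = x
Ka = x²/(C₀ − x) ⇒ C₀ = x + x²/Ka
C₀ = 1.32 × 10^-2 + (1.32 × 10^-2)²/(3.0 × 10^-4) = 5.94 × 10^-1 M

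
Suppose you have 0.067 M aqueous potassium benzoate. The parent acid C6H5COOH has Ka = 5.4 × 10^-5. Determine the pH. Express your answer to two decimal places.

pH = 8.55

C6H5COO- is the conjugate base of the weak acid C6H5COOH.
Kb = Kw/Ka = 1.0×10^-14 / 5.4 × 10^-5 = 1.85 × 10^-10
Kb = [OH-]²/(0.067 − [OH-]) = 1.85 × 10^-10
Neglecting [OH-] in the denominator: [OH-] = √(1.85 × 10^-10 × 0.067) = 3.52 × 10^-6 M
Check: 0.0053% ionized — well under 5%, approximation valid.
pOH = 5.45, so pH = 14.00 − pOH = 8.55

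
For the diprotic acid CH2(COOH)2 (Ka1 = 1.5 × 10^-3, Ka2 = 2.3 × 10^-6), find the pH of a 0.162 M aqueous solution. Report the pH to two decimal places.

pH = 1.83

Ka1 ≫ Ka2, so treat the first dissociation as the only significant source of H+.
Ka1 = x²/(0.162 − x) = 1.5 × 10^-3
Solving the quadratic: x = (−Ka1 + √(Ka1² + 4·Ka1·C₀))/2 = 1.49 × 10^-2 M
pH = −log(1.49 × 10^-2) = 1.83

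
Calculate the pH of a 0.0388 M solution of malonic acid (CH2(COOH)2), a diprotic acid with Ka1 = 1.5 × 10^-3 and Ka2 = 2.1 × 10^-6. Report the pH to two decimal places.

pH = 2.16

Since Ka1 ≫ Ka2, the first ionization dominates [H+].
Ka1 = x²/(0.0388 − x) = 1.5 × 10^-3
Solving the quadratic: x = (−Ka1 + √(Ka1² + 4·Ka1·C₀))/2 = 6.92 × 10^-3 M
pH = −log(6.92 × 10^-3) = 2.16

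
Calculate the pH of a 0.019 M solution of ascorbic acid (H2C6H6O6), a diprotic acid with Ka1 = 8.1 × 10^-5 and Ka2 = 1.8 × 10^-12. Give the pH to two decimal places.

Since Ka1 ≫ Ka2, the first ionization dominates [H+].
Ka1 = x²/(0.019 − x) = 8.1 × 10^-5
Solving the quadratic: x = (−Ka1 + √(Ka1² + 4·Ka1·C₀))/2 = 1.20 × 10^-3 M
pH = −log(1.20 × 10^-3) = 2.92

pH = 2.92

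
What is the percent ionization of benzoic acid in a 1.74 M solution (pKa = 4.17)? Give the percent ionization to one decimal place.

0.6%

C6H5COOH ⇌ C6H5COO- + H+; let x = [H+] at equilibrium.
Ka = 10^(−4.17) = 6.76 × 10^-5
x ≈ √(Ka·C₀) = √(6.76 × 10^-5 × 1.74) = 1.08 × 10^-2 M
% ionization = x/C₀ × 100% = 1.08 × 10^-2/1.74 × 100% = 0.6%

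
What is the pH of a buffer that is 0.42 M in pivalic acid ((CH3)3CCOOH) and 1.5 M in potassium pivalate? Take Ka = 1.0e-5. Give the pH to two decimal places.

pH = 5.55

pKa = −log(1.0 × 10^-5) = 5.000
Henderson–Hasselbalch: pH = pKa + log([(CH3)3CCOO-]/[(CH3)3CCOOH]) = 5.000 + log(1.5/0.42)
pH = 5.000 + (+0.553) = 5.55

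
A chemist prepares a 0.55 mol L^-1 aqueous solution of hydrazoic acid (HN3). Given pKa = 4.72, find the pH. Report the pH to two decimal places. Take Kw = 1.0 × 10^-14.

pH = 2.49

HN3 ⇌ N3- + H+
Ka = 10^(−4.72) = 1.91 × 10^-5
Let x = [H+] at equilibrium. Ka = x²/(0.55 − x).
Assume x ≪ 0.55: x ≈ √(1.91 × 10^-5 × 0.55) = 3.24 × 10^-3 M
Check: 0.59% ionized — well under 5%, approximation valid.
pH = −log[H+] = −log(3.24 × 10^-3) = 2.49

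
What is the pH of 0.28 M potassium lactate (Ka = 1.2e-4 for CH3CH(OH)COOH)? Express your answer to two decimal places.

pH = 8.68

CH3CH(OH)COO- is the conjugate base of the weak acid CH3CH(OH)COOH.
Kb = Kw/Ka = 1.0×10^-14 / 1.2 × 10^-4 = 8.33 × 10^-11
From the ICE table, Kb = x²/(0.28 − x) = 8.33 × 10^-11.
Assume x ≪ 0.28: x ≈ √(8.33 × 10^-11 × 0.28) = 4.83 × 10^-6 M
Check: 0.0017% ionized — well under 5%, approximation valid.
pOH = 5.32, so pH = 14.00 − pOH = 8.68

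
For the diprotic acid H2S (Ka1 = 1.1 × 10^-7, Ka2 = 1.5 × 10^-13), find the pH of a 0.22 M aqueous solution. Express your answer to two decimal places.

pH = 3.81

Ka1 ≫ Ka2, so treat the first dissociation as the only significant source of H+.
Ka1 = x²/(0.22 − x) = 1.1 × 10^-7
x ≈ √(1.1 × 10^-7 × 0.22) = 1.56 × 10^-4 M
pH = −log(1.56 × 10^-4) = 3.81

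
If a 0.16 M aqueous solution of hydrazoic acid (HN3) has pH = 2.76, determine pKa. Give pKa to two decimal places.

[H+] = 10^(-2.76) = 1.74 × 10^-3 M
At equilibrium [HA] = 0.16 − 1.74 × 10^-3 = 1.58 × 10^-1 M
Ka = [H+][A-]/[HA] = (1.74 × 10^-3)² / 1.58 × 10^-1 = 1.92 × 10^-5
pKa = -log(1.92 × 10^-5) = 4.72

pKa = 4.72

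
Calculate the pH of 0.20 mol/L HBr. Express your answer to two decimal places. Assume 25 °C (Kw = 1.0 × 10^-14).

pH = 0.70

HBr is a strong acid and dissociates completely, so [H+] = 0.20 M.
pH = -log(0.2) = 0.70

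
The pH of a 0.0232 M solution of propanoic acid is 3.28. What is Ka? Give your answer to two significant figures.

[H+] = 10^(-3.28) = 5.25 × 10^-4 M
At equilibrium [HA] = 0.0232 − 5.25 × 10^-4 = 2.27 × 10^-2 M
Ka = [H+][A-]/[HA] = (5.25 × 10^-4)² / 2.27 × 10^-2 = 1.2 × 10^-5

Ka = 1.2 × 10^-5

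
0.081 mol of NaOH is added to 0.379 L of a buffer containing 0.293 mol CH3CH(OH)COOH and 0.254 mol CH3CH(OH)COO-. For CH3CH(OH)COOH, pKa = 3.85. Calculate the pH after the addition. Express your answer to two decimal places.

pH = 4.05

OH- converts CH3CH(OH)COOH to CH3CH(OH)COO-: CH3CH(OH)COOH → 0.212 mol, CH3CH(OH)COO- → 0.335 mol.
pH = pKa + log([A⁻]/[HA]) = 3.85 + log(0.335/0.212) = 3.85 +0.199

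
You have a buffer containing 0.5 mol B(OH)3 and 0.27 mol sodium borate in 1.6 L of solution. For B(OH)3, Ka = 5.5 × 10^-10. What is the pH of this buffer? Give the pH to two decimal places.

pH = 8.99

pKa = −log(5.5 × 10^-10) = 9.260
Henderson–Hasselbalch: pH = pKa + log([B(OH)4-]/[B(OH)3]) = 9.260 + log(0.27/0.5)
pH = 9.260 + (-0.268) = 8.99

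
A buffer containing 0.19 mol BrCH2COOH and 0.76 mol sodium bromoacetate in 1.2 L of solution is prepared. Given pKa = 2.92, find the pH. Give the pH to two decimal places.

Using pH = pKa + log([base]/[acid]) with [base]/[acid] = 0.76/0.19:
pH = 2.92 + (+0.602) = 3.52

pH = 3.52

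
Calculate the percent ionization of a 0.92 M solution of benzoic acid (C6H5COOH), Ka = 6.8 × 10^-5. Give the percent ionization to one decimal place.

0.9%

C6H5COOH ⇌ C6H5COO- + H+; let x = [H+] at equilibrium.
x ≈ √(Ka·C₀) = √(6.8 × 10^-5 × 0.92) = 7.91 × 10^-3 M
Fraction ionized = 7.91 × 10^-3 / 0.92 = 0.0086 → 0.9%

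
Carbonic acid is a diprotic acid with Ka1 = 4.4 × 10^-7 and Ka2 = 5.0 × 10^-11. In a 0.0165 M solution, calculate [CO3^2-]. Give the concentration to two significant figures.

5.0 × 10^-11 M

First ionization gives [H+] ≈ [HCO3-] = 8.52 × 10^-5 M.
Second step: Ka2 = [H+][CO3^2-]/[HCO3-] ≈ [CO3^2-] (since [H+] ≈ [HCO3-]).
So [CO3^2-] ≈ Ka2.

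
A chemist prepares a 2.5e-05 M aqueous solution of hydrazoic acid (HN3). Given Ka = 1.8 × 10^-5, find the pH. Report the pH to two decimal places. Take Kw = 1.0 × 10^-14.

HN3 ⇌ N3- + H+
Ka = [H+]²/(2.5e-05 − [H+]) = 1.8 × 10^-5
[H+] is not negligible relative to C₀; solve [H+]² + 1.8e-05·[H+] − 4.5e-10 = 0.
[H+] = (−Ka + √(Ka² + 4·Ka·C₀))/2 = 1.40 × 10^-5 M
pH = −log(1.40 × 10^-5) = 4.85

pH = 4.85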